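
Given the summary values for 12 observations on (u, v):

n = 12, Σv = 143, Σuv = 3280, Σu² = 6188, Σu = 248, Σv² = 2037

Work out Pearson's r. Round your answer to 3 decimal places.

r = (nΣuv − ΣuΣv) / √[(nΣu² − (Σu)²)(nΣv² − (Σv)²)]
Numerator: 12×3280 − 248×143 = 3896
Denominator: √[(74256 − 61504)(24444 − 20449)] = √[12752 × 3995] = 7137.5234
r = 3896 / 7137.5234 ≈ 0.546

0.546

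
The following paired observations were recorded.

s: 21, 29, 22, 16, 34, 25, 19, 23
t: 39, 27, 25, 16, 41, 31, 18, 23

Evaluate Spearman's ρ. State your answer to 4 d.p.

Rank s: 3, 7, 4, 1, 8, 6, 2, 5
Rank t: 7, 5, 4, 1, 8, 6, 2, 3
d = rank(s) − rank(t): -4, 2, 0, 0, 0, 0, 0, 2; Σd² = 24
ρ = 1 − 6Σd² / [n(n²−1)] = 1 − 6×24 / (8×63) = 1 − 144/504 ≈ 0.7143

0.7143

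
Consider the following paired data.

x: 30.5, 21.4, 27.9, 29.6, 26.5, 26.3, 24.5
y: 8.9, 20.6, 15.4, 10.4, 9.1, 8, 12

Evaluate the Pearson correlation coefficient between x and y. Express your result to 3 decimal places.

-0.666

n = 7, Σx = 186.7, Σy = 84.4, Σx² = 5036.97, Σy² = 1139.7, Σxy = 2195.34
nΣxy − ΣxΣy = 15367.38 − 15757.48 = -390.1
nΣx² − (Σx)² = 35258.79 − 34856.89 = 401.9; nΣy² − (Σy)² = 7977.9 − 7123.36 = 854.54
r = -390.1 / √(401.9 × 854.54) = -390.1 / 586.0372 ≈ -0.666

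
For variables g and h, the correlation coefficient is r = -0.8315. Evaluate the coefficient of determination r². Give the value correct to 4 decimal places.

0.6914

r² = (-0.8315)² = 0.6914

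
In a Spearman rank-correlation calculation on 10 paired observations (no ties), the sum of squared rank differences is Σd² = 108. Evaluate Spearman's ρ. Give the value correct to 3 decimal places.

ρ = 1 − 6Σd² / [n(n²−1)] = 1 − 6×108 / (10×99)
  = 1 − 648/990 = 1 − 0.6545 ≈ 0.345

0.345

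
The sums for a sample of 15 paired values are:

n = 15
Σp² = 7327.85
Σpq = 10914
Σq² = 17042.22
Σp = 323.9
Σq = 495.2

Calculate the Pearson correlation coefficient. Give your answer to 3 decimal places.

0.459

r = (nΣpq − ΣpΣq) / √[(nΣp² − (Σp)²)(nΣq² − (Σq)²)]
Numerator: 15×10914 − 323.9×495.2 = 3314.72
Denominator: √[(109917.75 − 104911.21)(255633.3 − 245223.04)] = √[5006.54 × 10410.26] = 7219.3755
r = 3314.72 / 7219.3755 ≈ 0.459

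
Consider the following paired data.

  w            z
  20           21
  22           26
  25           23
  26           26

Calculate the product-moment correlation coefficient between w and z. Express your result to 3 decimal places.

0.544

n = 4, Σw = 93, Σz = 96, Σw² = 2185, Σz² = 2322, Σwz = 2243
nΣwz − ΣwΣz = 8972 − 8928 = 44
nΣw² − (Σw)² = 8740 − 8649 = 91; nΣz² − (Σz)² = 9288 − 9216 = 72
r = 44 / √(91 × 72) = 44 / 80.9444 ≈ 0.544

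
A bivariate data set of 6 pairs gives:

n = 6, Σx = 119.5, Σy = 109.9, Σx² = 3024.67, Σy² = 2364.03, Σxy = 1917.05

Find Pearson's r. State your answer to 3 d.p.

r = (nΣxy − ΣxΣy) / √[(nΣx² − (Σx)²)(nΣy² − (Σy)²)]
Numerator: 6×1917.05 − 119.5×109.9 = -1630.75
Denominator: √[(18148.02 − 14280.25)(14184.18 − 12078.01)] = √[3867.77 × 2106.17] = 2854.1516
r = -1630.75 / 2854.1516 ≈ -0.571

-0.571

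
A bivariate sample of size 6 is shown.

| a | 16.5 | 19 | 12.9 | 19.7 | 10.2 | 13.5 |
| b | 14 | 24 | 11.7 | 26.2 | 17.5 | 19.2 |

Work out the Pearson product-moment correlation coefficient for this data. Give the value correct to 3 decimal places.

n = 6, Σa = 91.8, Σb = 112.6, Σa² = 1474.04, Σb² = 2270.22, Σab = 1791.77
nΣab − ΣaΣb = 10750.62 − 10336.68 = 413.94
nΣa² − (Σa)² = 8844.24 − 8427.24 = 417; nΣb² − (Σb)² = 13621.32 − 12678.76 = 942.56
r = 413.94 / √(417 × 942.56) = 413.94 / 626.9350 ≈ 0.660

0.660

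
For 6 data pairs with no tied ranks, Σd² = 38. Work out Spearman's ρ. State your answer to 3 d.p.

ρ = 1 − 6Σd² / [n(n²−1)] = 1 − 6×38 / (6×35)
  = 1 − 228/210 = 1 − 1.0857 ≈ -0.086

-0.086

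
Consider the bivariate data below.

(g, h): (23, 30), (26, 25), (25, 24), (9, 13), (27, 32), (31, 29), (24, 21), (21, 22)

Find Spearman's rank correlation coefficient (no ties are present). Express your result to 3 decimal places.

0.667

Rank g: 3, 6, 5, 1, 7, 8, 4, 2
Rank h: 7, 5, 4, 1, 8, 6, 2, 3
d = rank(g) − rank(h): -4, 1, 1, 0, -1, 2, 2, -1; Σd² = 28
ρ = 1 − 6Σd² / [n(n²−1)] = 1 − 6×28 / (8×63) = 1 − 168/504 ≈ 0.667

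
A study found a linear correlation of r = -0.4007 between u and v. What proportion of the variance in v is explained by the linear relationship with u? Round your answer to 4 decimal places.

r² = (-0.4007)² = 0.1606

0.1606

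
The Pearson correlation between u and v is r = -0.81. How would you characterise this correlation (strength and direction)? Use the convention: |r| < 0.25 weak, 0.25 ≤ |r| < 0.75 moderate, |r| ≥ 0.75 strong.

strong negative

r = -0.81 < 0 so the relationship is negative.
|r| = 0.81, which falls in the strong range.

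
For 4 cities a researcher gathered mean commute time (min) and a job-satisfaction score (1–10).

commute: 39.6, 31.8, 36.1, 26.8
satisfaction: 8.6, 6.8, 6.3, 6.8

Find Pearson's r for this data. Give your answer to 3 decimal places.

0.571

n = 4, Σx = 134.3, Σy = 28.5, Σx² = 4600.85, Σy² = 206.13, Σxy = 966.47
nΣxy − ΣxΣy = 3865.88 − 3827.55 = 38.33
nΣx² − (Σx)² = 18403.4 − 18036.49 = 366.91; nΣy² − (Σy)² = 824.52 − 812.25 = 12.27
r = 38.33 / √(366.91 × 12.27) = 38.33 / 67.0968 ≈ 0.571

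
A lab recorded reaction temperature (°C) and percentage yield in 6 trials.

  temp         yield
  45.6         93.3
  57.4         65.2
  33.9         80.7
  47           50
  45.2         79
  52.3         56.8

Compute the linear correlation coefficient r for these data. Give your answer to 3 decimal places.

-0.478

n = 6, Σx = 281.4, Σy = 425, Σx² = 13510.66, Σy² = 31435.66, Σxy = 19624.13
nΣxy − ΣxΣy = 117744.78 − 119595 = -1850.22
nΣx² − (Σx)² = 81063.96 − 79185.96 = 1878; nΣy² − (Σy)² = 188613.96 − 180625 = 7988.96
r = -1850.22 / √(1878 × 7988.96) = -1850.22 / 3873.4051 ≈ -0.478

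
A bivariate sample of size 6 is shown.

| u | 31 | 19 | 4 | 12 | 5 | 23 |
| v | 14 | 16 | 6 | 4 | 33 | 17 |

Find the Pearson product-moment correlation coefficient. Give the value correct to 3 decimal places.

-0.080

n = 6, Σu = 94, Σv = 90, Σu² = 2036, Σv² = 1882, Σuv = 1366
nΣuv − ΣuΣv = 8196 − 8460 = -264
nΣu² − (Σu)² = 12216 − 8836 = 3380; nΣv² − (Σv)² = 11292 − 8100 = 3192
r = -264 / √(3380 × 3192) = -264 / 3284.6552 ≈ -0.080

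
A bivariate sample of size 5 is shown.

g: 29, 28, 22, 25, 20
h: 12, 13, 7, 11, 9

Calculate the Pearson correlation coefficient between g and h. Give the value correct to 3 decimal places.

n = 5, Σg = 124, Σh = 52, Σg² = 3134, Σh² = 564, Σgh = 1321
nΣgh − ΣgΣh = 6605 − 6448 = 157
nΣg² − (Σg)² = 15670 − 15376 = 294; nΣh² − (Σh)² = 2820 − 2704 = 116
r = 157 / √(294 × 116) = 157 / 184.6727 ≈ 0.850

0.850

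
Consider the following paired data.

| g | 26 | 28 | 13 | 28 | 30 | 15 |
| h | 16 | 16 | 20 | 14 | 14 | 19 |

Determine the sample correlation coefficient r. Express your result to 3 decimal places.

n = 6, Σg = 140, Σh = 99, Σg² = 3538, Σh² = 1665, Σgh = 2221
nΣgh − ΣgΣh = 13326 − 13860 = -534
nΣg² − (Σg)² = 21228 − 19600 = 1628; nΣh² − (Σh)² = 9990 − 9801 = 189
r = -534 / √(1628 × 189) = -534 / 554.6999 ≈ -0.963

-0.963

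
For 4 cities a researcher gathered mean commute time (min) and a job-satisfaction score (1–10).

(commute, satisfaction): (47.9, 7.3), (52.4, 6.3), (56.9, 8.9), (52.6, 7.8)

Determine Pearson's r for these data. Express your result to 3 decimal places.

0.608

n = 4, Σx = 209.8, Σy = 30.3, Σx² = 11044.54, Σy² = 233.03, Σxy = 1596.48
nΣxy − ΣxΣy = 6385.92 − 6356.94 = 28.98
nΣx² − (Σx)² = 44178.16 − 44016.04 = 162.12; nΣy² − (Σy)² = 932.12 − 918.09 = 14.03
r = 28.98 / √(162.12 × 14.03) = 28.98 / 47.6922 ≈ 0.608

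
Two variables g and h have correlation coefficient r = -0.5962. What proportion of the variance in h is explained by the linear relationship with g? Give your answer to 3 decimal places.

r² = (-0.5962)² = 0.355

0.355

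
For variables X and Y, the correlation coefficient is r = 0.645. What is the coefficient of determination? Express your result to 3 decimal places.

0.416

r² = (0.645)² = 0.416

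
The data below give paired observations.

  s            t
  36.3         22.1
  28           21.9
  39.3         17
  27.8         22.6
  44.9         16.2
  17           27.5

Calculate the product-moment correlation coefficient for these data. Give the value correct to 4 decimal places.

n = 6, Σs = 193.3, Σt = 127.3, Σs² = 6724.03, Σt² = 2786.47, Σst = 3906.69
nΣst − ΣsΣt = 23440.14 − 24607.09 = -1166.95
nΣs² − (Σs)² = 40344.18 − 37364.89 = 2979.29; nΣt² − (Σt)² = 16718.82 − 16205.29 = 513.53
r = -1166.95 / √(2979.29 × 513.53) = -1166.95 / 1236.9134 ≈ -0.9434

-0.9434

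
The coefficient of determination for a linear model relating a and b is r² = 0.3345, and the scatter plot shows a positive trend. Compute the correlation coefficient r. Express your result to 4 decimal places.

|r| = √0.3345 = 0.5784
The association is positive, so r = 0.5784.

0.5784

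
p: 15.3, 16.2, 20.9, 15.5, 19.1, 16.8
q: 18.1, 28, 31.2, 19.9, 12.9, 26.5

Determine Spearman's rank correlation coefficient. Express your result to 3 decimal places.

0.371

Rank p: 1, 3, 6, 2, 5, 4
Rank q: 2, 5, 6, 3, 1, 4
d = rank(p) − rank(q): -1, -2, 0, -1, 4, 0; Σd² = 22
ρ = 1 − 6Σd² / [n(n²−1)] = 1 − 6×22 / (6×35) = 1 − 132/210 ≈ 0.371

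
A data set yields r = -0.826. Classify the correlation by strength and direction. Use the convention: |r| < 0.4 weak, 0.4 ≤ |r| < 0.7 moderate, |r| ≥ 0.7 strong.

r = -0.826 < 0 so the relationship is negative.
|r| = 0.826, which falls in the strong range.

strong negative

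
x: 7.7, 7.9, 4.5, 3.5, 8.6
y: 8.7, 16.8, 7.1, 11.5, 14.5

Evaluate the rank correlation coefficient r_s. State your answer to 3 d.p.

0.600

Rank x: 3, 4, 2, 1, 5
Rank y: 2, 5, 1, 3, 4
d = rank(x) − rank(y): 1, -1, 1, -2, 1; Σd² = 8
ρ = 1 − 6Σd² / [n(n²−1)] = 1 − 6×8 / (5×24) = 1 − 48/120 ≈ 0.600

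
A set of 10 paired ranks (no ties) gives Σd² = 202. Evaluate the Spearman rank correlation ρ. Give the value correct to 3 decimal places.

-0.224

ρ = 1 − 6Σd² / [n(n²−1)] = 1 − 6×202 / (10×99)
  = 1 − 1212/990 = 1 − 1.2242 ≈ -0.224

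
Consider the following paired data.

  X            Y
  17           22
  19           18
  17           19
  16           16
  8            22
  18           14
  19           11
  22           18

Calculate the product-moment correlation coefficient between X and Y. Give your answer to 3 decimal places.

n = 8, ΣX = 136, ΣY = 140, ΣX² = 2428, ΣY² = 2550, ΣXY = 2328
nΣXY − ΣXΣY = 18624 − 19040 = -416
nΣX² − (ΣX)² = 19424 − 18496 = 928; nΣY² − (ΣY)² = 20400 − 19600 = 800
r = -416 / √(928 × 800) = -416 / 861.6264 ≈ -0.483

-0.483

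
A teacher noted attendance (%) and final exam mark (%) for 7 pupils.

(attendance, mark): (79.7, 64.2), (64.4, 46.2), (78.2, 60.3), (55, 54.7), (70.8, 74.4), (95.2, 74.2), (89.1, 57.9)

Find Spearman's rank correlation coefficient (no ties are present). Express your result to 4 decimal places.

Rank attendance: 5, 2, 4, 1, 3, 7, 6
Rank mark: 5, 1, 4, 2, 7, 6, 3
d = rank(attendance) − rank(mark): 0, 1, 0, -1, -4, 1, 3; Σd² = 28
ρ = 1 − 6Σd² / [n(n²−1)] = 1 − 6×28 / (7×48) = 1 − 168/336 ≈ 0.5000

0.5000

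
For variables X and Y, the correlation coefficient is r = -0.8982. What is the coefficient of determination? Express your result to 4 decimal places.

0.8068

r² = (-0.8982)² = 0.8068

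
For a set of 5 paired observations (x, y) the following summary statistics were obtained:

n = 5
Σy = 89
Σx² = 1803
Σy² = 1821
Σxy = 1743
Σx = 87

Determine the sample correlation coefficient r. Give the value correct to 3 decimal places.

r = (nΣxy − ΣxΣy) / √[(nΣx² − (Σx)²)(nΣy² − (Σy)²)]
Numerator: 5×1743 − 87×89 = 972
Denominator: √[(9015 − 7569)(9105 − 7921)] = √[1446 × 1184] = 1308.4586
r = 972 / 1308.4586 ≈ 0.743

0.743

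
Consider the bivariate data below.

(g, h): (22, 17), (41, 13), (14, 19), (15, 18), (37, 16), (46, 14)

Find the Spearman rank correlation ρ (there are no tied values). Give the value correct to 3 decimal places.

-0.943

Rank g: 3, 5, 1, 2, 4, 6
Rank h: 4, 1, 6, 5, 3, 2
d = rank(g) − rank(h): -1, 4, -5, -3, 1, 4; Σd² = 68
ρ = 1 − 6Σd² / [n(n²−1)] = 1 − 6×68 / (6×35) = 1 − 408/210 ≈ -0.943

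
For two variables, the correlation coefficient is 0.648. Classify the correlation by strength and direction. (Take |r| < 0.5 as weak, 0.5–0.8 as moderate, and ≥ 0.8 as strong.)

r = 0.648 > 0 so the relationship is positive.
|r| = 0.648, which falls in the moderate range.

moderate positive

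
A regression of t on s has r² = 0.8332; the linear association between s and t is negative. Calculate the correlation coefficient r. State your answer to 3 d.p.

-0.913

|r| = √0.8332 = 0.913
The association is negative, so r = −0.913.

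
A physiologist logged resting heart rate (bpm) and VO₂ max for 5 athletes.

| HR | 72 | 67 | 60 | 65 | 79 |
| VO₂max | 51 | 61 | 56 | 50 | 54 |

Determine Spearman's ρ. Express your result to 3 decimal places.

-0.100

Rank HR: 4, 3, 1, 2, 5
Rank VO₂max: 2, 5, 4, 1, 3
d = rank(HR) − rank(VO₂max): 2, -2, -3, 1, 2; Σd² = 22
ρ = 1 − 6Σd² / [n(n²−1)] = 1 − 6×22 / (5×24) = 1 − 132/120 ≈ -0.100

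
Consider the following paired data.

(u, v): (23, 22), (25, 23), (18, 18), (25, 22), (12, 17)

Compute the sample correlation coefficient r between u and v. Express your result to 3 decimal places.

n = 5, Σu = 103, Σv = 102, Σu² = 2247, Σv² = 2110, Σuv = 2159
nΣuv − ΣuΣv = 10795 − 10506 = 289
nΣu² − (Σu)² = 11235 − 10609 = 626; nΣv² − (Σv)² = 10550 − 10404 = 146
r = 289 / √(626 × 146) = 289 / 302.3177 ≈ 0.956

0.956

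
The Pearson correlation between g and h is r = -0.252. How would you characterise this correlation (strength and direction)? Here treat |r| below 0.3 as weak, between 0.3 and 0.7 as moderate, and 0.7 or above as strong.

weak negative

r = -0.252 < 0 so the relationship is negative.
|r| = 0.252, which falls in the weak range.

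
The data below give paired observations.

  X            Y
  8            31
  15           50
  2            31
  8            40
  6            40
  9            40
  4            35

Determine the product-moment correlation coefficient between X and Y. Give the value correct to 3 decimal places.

n = 7, ΣX = 52, ΣY = 267, ΣX² = 490, ΣY² = 10447, ΣXY = 2120
nΣXY − ΣXΣY = 14840 − 13884 = 956
nΣX² − (ΣX)² = 3430 − 2704 = 726; nΣY² − (ΣY)² = 73129 − 71289 = 1840
r = 956 / √(726 × 1840) = 956 / 1155.7854 ≈ 0.827

0.827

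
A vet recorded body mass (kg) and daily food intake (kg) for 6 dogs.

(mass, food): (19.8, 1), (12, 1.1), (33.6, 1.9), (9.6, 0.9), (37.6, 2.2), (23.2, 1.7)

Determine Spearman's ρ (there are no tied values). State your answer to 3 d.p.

0.943

Rank mass: 3, 2, 5, 1, 6, 4
Rank food: 2, 3, 5, 1, 6, 4
d = rank(mass) − rank(food): 1, -1, 0, 0, 0, 0; Σd² = 2
ρ = 1 − 6Σd² / [n(n²−1)] = 1 − 6×2 / (6×35) = 1 − 12/210 ≈ 0.943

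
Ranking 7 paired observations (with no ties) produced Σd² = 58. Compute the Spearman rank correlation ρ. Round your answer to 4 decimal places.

-0.0357

ρ = 1 − 6Σd² / [n(n²−1)] = 1 − 6×58 / (7×48)
  = 1 − 348/336 = 1 − 1.03571 ≈ -0.0357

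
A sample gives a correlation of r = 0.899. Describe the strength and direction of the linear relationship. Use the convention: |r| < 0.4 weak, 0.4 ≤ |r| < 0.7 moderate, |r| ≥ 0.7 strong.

r = 0.899 > 0 so the relationship is positive.
|r| = 0.899, which falls in the strong range.

strong positive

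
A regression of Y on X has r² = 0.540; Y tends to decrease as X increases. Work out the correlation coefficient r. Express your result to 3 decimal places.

-0.735

|r| = √0.540 = 0.735
The association is negative, so r = −0.735.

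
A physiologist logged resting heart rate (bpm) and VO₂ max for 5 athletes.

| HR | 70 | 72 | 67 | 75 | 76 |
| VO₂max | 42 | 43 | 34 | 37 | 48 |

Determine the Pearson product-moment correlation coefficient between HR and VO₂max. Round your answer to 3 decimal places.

0.612

n = 5, Σx = 360, Σy = 204, Σx² = 25974, Σy² = 8442, Σxy = 14737
nΣxy − ΣxΣy = 73685 − 73440 = 245
nΣx² − (Σx)² = 129870 − 129600 = 270; nΣy² − (Σy)² = 42210 − 41616 = 594
r = 245 / √(270 × 594) = 245 / 400.4747 ≈ 0.612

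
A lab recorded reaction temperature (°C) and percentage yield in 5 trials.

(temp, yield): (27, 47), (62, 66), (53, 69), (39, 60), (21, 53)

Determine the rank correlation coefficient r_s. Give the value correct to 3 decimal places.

Rank temp: 2, 5, 4, 3, 1
Rank yield: 1, 4, 5, 3, 2
d = rank(temp) − rank(yield): 1, 1, -1, 0, -1; Σd² = 4
ρ = 1 − 6Σd² / [n(n²−1)] = 1 − 6×4 / (5×24) = 1 − 24/120 ≈ 0.800

0.800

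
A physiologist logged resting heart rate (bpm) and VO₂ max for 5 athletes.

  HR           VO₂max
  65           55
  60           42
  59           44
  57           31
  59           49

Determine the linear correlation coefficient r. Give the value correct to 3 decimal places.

n = 5, Σx = 300, Σy = 221, Σx² = 18036, Σy² = 10087, Σxy = 13349
nΣxy − ΣxΣy = 66745 − 66300 = 445
nΣx² − (Σx)² = 90180 − 90000 = 180; nΣy² − (Σy)² = 50435 − 48841 = 1594
r = 445 / √(180 × 1594) = 445 / 535.6491 ≈ 0.831

0.831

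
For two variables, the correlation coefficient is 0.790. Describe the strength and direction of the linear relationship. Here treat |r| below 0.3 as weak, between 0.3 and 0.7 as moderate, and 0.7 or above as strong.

r = 0.790 > 0 so the relationship is positive.
|r| = 0.790, which falls in the strong range.

strong positive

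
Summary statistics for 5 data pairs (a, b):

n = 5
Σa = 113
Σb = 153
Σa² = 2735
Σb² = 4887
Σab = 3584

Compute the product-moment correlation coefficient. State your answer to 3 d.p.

0.654

r = (nΣab − ΣaΣb) / √[(nΣa² − (Σa)²)(nΣb² − (Σb)²)]
Numerator: 5×3584 − 113×153 = 631
Denominator: √[(13675 − 12769)(24435 − 23409)] = √[906 × 1026] = 964.1348
r = 631 / 964.1348 ≈ 0.654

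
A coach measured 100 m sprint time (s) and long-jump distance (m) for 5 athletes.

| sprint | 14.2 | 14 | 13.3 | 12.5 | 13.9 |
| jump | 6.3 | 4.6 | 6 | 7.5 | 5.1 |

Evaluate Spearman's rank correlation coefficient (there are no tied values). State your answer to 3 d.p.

Rank sprint: 5, 4, 2, 1, 3
Rank jump: 4, 1, 3, 5, 2
d = rank(sprint) − rank(jump): 1, 3, -1, -4, 1; Σd² = 28
ρ = 1 − 6Σd² / [n(n²−1)] = 1 − 6×28 / (5×24) = 1 − 168/120 ≈ -0.400

-0.400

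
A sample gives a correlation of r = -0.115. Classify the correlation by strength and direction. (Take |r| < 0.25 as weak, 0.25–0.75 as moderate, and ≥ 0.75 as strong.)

r = -0.115 < 0 so the relationship is negative.
|r| = 0.115, which falls in the weak range.

weak negative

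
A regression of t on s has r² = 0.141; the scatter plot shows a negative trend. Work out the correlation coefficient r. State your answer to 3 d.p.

-0.375

|r| = √0.141 = 0.375
The association is negative, so r = −0.375.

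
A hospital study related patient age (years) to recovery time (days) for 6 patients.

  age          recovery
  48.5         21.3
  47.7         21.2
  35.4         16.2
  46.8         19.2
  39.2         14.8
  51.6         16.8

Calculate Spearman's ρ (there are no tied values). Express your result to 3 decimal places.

0.600

Rank age: 5, 4, 1, 3, 2, 6
Rank recovery: 6, 5, 2, 4, 1, 3
d = rank(age) − rank(recovery): -1, -1, -1, -1, 1, 3; Σd² = 14
ρ = 1 − 6Σd² / [n(n²−1)] = 1 − 6×14 / (6×35) = 1 − 84/210 ≈ 0.600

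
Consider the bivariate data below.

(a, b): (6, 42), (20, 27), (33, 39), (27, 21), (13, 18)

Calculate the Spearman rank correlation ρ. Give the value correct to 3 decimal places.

-0.100

Rank a: 1, 3, 5, 4, 2
Rank b: 5, 3, 4, 2, 1
d = rank(a) − rank(b): -4, 0, 1, 2, 1; Σd² = 22
ρ = 1 − 6Σd² / [n(n²−1)] = 1 − 6×22 / (5×24) = 1 − 132/120 ≈ -0.100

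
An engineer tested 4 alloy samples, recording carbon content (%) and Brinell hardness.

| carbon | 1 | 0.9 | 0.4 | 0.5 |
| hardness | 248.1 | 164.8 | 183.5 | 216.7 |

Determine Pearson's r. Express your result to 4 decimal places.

n = 4, Σx = 2.8, Σy = 813.1, Σx² = 2.22, Σy² = 169343.79, Σxy = 578.17
nΣxy − ΣxΣy = 2312.68 − 2276.68 = 36
nΣx² − (Σx)² = 8.88 − 7.84 = 1.04; nΣy² − (Σy)² = 677375.16 − 661131.61 = 16243.55
r = 36 / √(1.04 × 16243.55) = 36 / 129.9742 ≈ 0.2770

0.2770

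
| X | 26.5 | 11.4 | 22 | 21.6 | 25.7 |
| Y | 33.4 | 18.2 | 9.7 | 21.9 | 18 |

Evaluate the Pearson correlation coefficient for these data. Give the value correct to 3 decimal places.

0.347

n = 5, ΣX = 107.2, ΣY = 101.2, ΣX² = 2443.26, ΣY² = 2344.5, ΣXY = 2241.62
nΣXY − ΣXΣY = 11208.1 − 10848.64 = 359.46
nΣX² − (ΣX)² = 12216.3 − 11491.84 = 724.46; nΣY² − (ΣY)² = 11722.5 − 10241.44 = 1481.06
r = 359.46 / √(724.46 × 1481.06) = 359.46 / 1035.8420 ≈ 0.347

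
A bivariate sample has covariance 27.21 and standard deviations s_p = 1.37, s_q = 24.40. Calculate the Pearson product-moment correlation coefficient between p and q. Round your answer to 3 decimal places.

r = Cov(p,q) / (s_p · s_q) = 27.21 / (1.37 × 24.40)
  = 27.21 / 33.4280 ≈ 0.814

0.814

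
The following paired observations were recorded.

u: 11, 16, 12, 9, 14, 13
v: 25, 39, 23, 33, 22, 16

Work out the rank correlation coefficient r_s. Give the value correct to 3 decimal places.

-0.086

Rank u: 2, 6, 3, 1, 5, 4
Rank v: 4, 6, 3, 5, 2, 1
d = rank(u) − rank(v): -2, 0, 0, -4, 3, 3; Σd² = 38
ρ = 1 − 6Σd² / [n(n²−1)] = 1 − 6×38 / (6×35) = 1 − 228/210 ≈ -0.086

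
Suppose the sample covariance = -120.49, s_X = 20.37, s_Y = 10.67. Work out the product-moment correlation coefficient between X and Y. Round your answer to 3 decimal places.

r = Cov(X,Y) / (s_X · s_Y) = -120.49 / (20.37 × 10.67)
  = -120.49 / 217.3479 ≈ -0.554

-0.554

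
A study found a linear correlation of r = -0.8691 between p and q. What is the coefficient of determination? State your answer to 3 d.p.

0.755

r² = (-0.8691)² = 0.755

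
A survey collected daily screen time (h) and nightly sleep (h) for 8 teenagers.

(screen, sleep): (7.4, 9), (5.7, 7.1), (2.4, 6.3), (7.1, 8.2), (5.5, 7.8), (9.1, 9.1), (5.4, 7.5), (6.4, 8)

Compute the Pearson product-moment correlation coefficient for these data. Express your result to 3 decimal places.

0.939

n = 8, Σx = 49, Σy = 63, Σx² = 326.6, Σy² = 502.24, Σxy = 397.82
nΣxy − ΣxΣy = 3182.56 − 3087 = 95.56
nΣx² − (Σx)² = 2612.8 − 2401 = 211.8; nΣy² − (Σy)² = 4017.92 − 3969 = 48.92
r = 95.56 / √(211.8 × 48.92) = 95.56 / 101.7903 ≈ 0.939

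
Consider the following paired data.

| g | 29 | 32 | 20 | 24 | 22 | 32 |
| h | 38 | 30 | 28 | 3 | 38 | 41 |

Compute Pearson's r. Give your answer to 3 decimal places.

n = 6, Σg = 159, Σh = 178, Σg² = 4349, Σh² = 6262, Σgh = 4842
nΣgh − ΣgΣh = 29052 − 28302 = 750
nΣg² − (Σg)² = 26094 − 25281 = 813; nΣh² − (Σh)² = 37572 − 31684 = 5888
r = 750 / √(813 × 5888) = 750 / 2187.9086 ≈ 0.343

0.343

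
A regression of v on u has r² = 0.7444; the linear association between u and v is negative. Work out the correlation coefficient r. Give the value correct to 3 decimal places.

|r| = √0.7444 = 0.863
The association is negative, so r = −0.863.

-0.863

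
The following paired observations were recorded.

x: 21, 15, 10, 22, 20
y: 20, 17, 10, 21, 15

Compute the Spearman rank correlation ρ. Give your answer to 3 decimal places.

0.900

Rank x: 4, 2, 1, 5, 3
Rank y: 4, 3, 1, 5, 2
d = rank(x) − rank(y): 0, -1, 0, 0, 1; Σd² = 2
ρ = 1 − 6Σd² / [n(n²−1)] = 1 − 6×2 / (5×24) = 1 − 12/120 ≈ 0.900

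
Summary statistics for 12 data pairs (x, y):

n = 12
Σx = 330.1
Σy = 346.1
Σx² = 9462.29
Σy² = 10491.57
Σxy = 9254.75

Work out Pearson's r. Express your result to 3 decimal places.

r = (nΣxy − ΣxΣy) / √[(nΣx² − (Σx)²)(nΣy² − (Σy)²)]
Numerator: 12×9254.75 − 330.1×346.1 = -3190.61
Denominator: √[(113547.48 − 108966.01)(125898.84 − 119785.21)] = √[4581.47 × 6113.63] = 5292.3919
r = -3190.61 / 5292.3919 ≈ -0.603

-0.603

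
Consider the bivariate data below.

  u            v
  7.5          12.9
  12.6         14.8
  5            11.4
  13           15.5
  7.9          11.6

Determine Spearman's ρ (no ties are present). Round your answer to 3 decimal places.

Rank u: 2, 4, 1, 5, 3
Rank v: 3, 4, 1, 5, 2
d = rank(u) − rank(v): -1, 0, 0, 0, 1; Σd² = 2
ρ = 1 − 6Σd² / [n(n²−1)] = 1 − 6×2 / (5×24) = 1 − 12/120 ≈ 0.900

0.900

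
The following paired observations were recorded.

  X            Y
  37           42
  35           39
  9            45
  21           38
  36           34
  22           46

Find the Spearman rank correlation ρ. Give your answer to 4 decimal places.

Rank X: 6, 4, 1, 2, 5, 3
Rank Y: 4, 3, 5, 2, 1, 6
d = rank(X) − rank(Y): 2, 1, -4, 0, 4, -3; Σd² = 46
ρ = 1 − 6Σd² / [n(n²−1)] = 1 − 6×46 / (6×35) = 1 − 276/210 ≈ -0.3143

-0.3143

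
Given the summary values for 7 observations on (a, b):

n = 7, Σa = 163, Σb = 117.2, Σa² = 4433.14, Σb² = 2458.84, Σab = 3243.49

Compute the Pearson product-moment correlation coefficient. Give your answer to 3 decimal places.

0.914

r = (nΣab − ΣaΣb) / √[(nΣa² − (Σa)²)(nΣb² − (Σb)²)]
Numerator: 7×3243.49 − 163×117.2 = 3600.83
Denominator: √[(31031.98 − 26569)(17211.88 − 13735.84)] = √[4462.98 × 3476.04] = 3938.7177
r = 3600.83 / 3938.7177 ≈ 0.914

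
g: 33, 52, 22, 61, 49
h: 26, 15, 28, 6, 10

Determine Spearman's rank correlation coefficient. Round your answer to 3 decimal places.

Rank g: 2, 4, 1, 5, 3
Rank h: 4, 3, 5, 1, 2
d = rank(g) − rank(h): -2, 1, -4, 4, 1; Σd² = 38
ρ = 1 − 6Σd² / [n(n²−1)] = 1 − 6×38 / (5×24) = 1 − 228/120 ≈ -0.900

-0.900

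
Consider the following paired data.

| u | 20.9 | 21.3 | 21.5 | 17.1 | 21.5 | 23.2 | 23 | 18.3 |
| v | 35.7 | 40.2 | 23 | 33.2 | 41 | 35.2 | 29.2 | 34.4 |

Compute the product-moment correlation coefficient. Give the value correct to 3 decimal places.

-0.061

n = 8, Σu = 166.8, Σv = 271.9, Σu² = 3509.54, Σv² = 9477.81, Σuv = 5663.87
nΣuv − ΣuΣv = 45310.96 − 45352.92 = -41.96
nΣu² − (Σu)² = 28076.32 − 27822.24 = 254.08; nΣv² − (Σv)² = 75822.48 − 73929.61 = 1892.87
r = -41.96 / √(254.08 × 1892.87) = -41.96 / 693.4987 ≈ -0.061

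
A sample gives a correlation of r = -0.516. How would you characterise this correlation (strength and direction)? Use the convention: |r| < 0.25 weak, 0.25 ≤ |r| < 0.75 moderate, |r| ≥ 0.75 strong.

r = -0.516 < 0 so the relationship is negative.
|r| = 0.516, which falls in the moderate range.

moderate negative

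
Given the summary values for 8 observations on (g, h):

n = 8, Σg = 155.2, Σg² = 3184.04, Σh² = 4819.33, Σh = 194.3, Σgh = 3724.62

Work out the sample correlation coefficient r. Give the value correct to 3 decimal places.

-0.340

r = (nΣgh − ΣgΣh) / √[(nΣg² − (Σg)²)(nΣh² − (Σh)²)]
Numerator: 8×3724.62 − 155.2×194.3 = -358.4
Denominator: √[(25472.32 − 24087.04)(38554.64 − 37752.49)] = √[1385.28 × 802.15] = 1054.1358
r = -358.4 / 1054.1358 ≈ -0.340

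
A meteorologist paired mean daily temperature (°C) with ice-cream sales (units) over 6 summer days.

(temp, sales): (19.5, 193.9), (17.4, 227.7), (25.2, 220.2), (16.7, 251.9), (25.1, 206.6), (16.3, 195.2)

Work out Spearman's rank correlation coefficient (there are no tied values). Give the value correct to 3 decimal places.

Rank temp: 4, 3, 6, 2, 5, 1
Rank sales: 1, 5, 4, 6, 3, 2
d = rank(temp) − rank(sales): 3, -2, 2, -4, 2, -1; Σd² = 38
ρ = 1 − 6Σd² / [n(n²−1)] = 1 − 6×38 / (6×35) = 1 − 228/210 ≈ -0.086

-0.086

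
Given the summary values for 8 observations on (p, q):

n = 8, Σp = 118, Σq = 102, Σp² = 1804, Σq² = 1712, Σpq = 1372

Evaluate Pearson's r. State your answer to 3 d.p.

r = (nΣpq − ΣpΣq) / √[(nΣp² − (Σp)²)(nΣq² − (Σq)²)]
Numerator: 8×1372 − 118×102 = -1060
Denominator: √[(14432 − 13924)(13696 − 10404)] = √[508 × 3292] = 1293.1883
r = -1060 / 1293.1883 ≈ -0.820

-0.820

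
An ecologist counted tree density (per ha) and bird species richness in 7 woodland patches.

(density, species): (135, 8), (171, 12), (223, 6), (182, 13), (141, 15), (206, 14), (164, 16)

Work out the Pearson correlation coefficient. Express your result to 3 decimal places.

n = 7, Σx = 1222, Σy = 84, Σx² = 219532, Σy² = 1090, Σxy = 14459
nΣxy − ΣxΣy = 101213 − 102648 = -1435
nΣx² − (Σx)² = 1536724 − 1493284 = 43440; nΣy² − (Σy)² = 7630 − 7056 = 574
r = -1435 / √(43440 × 574) = -1435 / 4993.4517 ≈ -0.287

-0.287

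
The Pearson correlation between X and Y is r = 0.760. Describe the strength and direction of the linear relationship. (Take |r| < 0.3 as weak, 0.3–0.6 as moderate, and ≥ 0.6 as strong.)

strong positive

r = 0.760 > 0 so the relationship is positive.
|r| = 0.760, which falls in the strong range.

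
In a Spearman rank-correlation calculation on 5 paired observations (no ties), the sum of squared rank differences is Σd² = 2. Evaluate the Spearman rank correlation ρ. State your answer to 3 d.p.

ρ = 1 − 6Σd² / [n(n²−1)] = 1 − 6×2 / (5×24)
  = 1 − 12/120 = 1 − 0.1000 ≈ 0.900

0.900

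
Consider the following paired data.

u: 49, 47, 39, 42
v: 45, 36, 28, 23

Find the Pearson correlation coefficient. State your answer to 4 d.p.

0.8631

n = 4, Σu = 177, Σv = 132, Σu² = 7895, Σv² = 4634, Σuv = 5955
nΣuv − ΣuΣv = 23820 − 23364 = 456
nΣu² − (Σu)² = 31580 − 31329 = 251; nΣv² − (Σv)² = 18536 − 17424 = 1112
r = 456 / √(251 × 1112) = 456 / 528.3105 ≈ 0.8631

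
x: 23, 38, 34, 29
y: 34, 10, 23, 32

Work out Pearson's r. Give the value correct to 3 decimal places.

-0.927

n = 4, Σx = 124, Σy = 99, Σx² = 3970, Σy² = 2809, Σxy = 2872
nΣxy − ΣxΣy = 11488 − 12276 = -788
nΣx² − (Σx)² = 15880 − 15376 = 504; nΣy² − (Σy)² = 11236 − 9801 = 1435
r = -788 / √(504 × 1435) = -788 / 850.4352 ≈ -0.927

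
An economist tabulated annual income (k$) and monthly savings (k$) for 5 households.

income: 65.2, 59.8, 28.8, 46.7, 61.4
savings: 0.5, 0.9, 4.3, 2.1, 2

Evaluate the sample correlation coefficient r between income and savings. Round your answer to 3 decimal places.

-0.932

n = 5, Σx = 261.9, Σy = 9.8, Σx² = 14607.37, Σy² = 27.96, Σxy = 431.13
nΣxy − ΣxΣy = 2155.65 − 2566.62 = -410.97
nΣx² − (Σx)² = 73036.85 − 68591.61 = 4445.24; nΣy² − (Σy)² = 139.8 − 96.04 = 43.76
r = -410.97 / √(4445.24 × 43.76) = -410.97 / 441.0484 ≈ -0.932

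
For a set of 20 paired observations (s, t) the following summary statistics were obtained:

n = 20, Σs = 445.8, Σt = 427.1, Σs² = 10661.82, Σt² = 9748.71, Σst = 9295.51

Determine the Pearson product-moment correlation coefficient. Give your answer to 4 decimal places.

-0.3328

r = (nΣst − ΣsΣt) / √[(nΣs² − (Σs)²)(nΣt² − (Σt)²)]
Numerator: 20×9295.51 − 445.8×427.1 = -4490.98
Denominator: √[(213236.4 − 198737.64)(194974.2 − 182414.41)] = √[14498.76 × 12559.79] = 13494.4945
r = -4490.98 / 13494.4945 ≈ -0.3328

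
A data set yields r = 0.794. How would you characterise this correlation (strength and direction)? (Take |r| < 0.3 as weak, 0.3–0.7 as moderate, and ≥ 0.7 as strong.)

r = 0.794 > 0 so the relationship is positive.
|r| = 0.794, which falls in the strong range.

strong positive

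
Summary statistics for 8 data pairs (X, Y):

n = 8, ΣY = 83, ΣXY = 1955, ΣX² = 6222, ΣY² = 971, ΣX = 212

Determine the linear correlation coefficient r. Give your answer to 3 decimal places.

-0.949

r = (nΣXY − ΣXΣY) / √[(nΣX² − (ΣX)²)(nΣY² − (ΣY)²)]
Numerator: 8×1955 − 212×83 = -1956
Denominator: √[(49776 − 44944)(7768 − 6889)] = √[4832 × 879] = 2060.9047
r = -1956 / 2060.9047 ≈ -0.949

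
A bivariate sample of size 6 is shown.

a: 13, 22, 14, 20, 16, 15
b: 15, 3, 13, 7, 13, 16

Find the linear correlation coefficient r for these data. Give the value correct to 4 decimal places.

n = 6, Σa = 100, Σb = 67, Σa² = 1730, Σb² = 877, Σab = 1031
nΣab − ΣaΣb = 6186 − 6700 = -514
nΣa² − (Σa)² = 10380 − 10000 = 380; nΣb² − (Σb)² = 5262 − 4489 = 773
r = -514 / √(380 × 773) = -514 / 541.9779 ≈ -0.9484

-0.9484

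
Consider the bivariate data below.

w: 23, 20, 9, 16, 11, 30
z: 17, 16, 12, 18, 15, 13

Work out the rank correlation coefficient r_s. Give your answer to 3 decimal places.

Rank w: 5, 4, 1, 3, 2, 6
Rank z: 5, 4, 1, 6, 3, 2
d = rank(w) − rank(z): 0, 0, 0, -3, -1, 4; Σd² = 26
ρ = 1 − 6Σd² / [n(n²−1)] = 1 − 6×26 / (6×35) = 1 − 156/210 ≈ 0.257

0.257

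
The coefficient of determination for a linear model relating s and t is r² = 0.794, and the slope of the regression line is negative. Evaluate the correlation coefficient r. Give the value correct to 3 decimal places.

|r| = √0.794 = 0.891
The association is negative, so r = −0.891.

-0.891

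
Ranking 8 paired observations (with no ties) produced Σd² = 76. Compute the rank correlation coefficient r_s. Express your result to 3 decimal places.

ρ = 1 − 6Σd² / [n(n²−1)] = 1 − 6×76 / (8×63)
  = 1 − 456/504 = 1 − 0.9048 ≈ 0.095

0.095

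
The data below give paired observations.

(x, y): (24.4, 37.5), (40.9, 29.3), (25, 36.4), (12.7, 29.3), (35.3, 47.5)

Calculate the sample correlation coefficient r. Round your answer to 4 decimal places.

n = 5, Σx = 138.3, Σy = 180, Σx² = 4300.55, Σy² = 6704.44, Σxy = 5072.23
nΣxy − ΣxΣy = 25361.15 − 24894 = 467.15
nΣx² − (Σx)² = 21502.75 − 19126.89 = 2375.86; nΣy² − (Σy)² = 33522.2 − 32400 = 1122.2
r = 467.15 / √(2375.86 × 1122.2) = 467.15 / 1632.8472 ≈ 0.2861

0.2861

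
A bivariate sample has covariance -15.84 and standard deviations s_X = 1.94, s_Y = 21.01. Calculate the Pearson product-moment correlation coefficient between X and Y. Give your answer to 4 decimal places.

r = Cov(X,Y) / (s_X · s_Y) = -15.84 / (1.94 × 21.01)
  = -15.84 / 40.7594 ≈ -0.3886

-0.3886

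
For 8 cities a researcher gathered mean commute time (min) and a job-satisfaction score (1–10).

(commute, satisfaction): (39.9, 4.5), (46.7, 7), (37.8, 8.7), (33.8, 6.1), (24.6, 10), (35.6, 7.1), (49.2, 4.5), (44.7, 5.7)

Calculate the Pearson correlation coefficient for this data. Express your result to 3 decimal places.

-0.705

n = 8, Σx = 312.3, Σy = 53.6, Σx² = 12635.43, Σy² = 385.3, Σxy = 2016.44
nΣxy − ΣxΣy = 16131.52 − 16739.28 = -607.76
nΣx² − (Σx)² = 101083.44 − 97531.29 = 3552.15; nΣy² − (Σy)² = 3082.4 − 2872.96 = 209.44
r = -607.76 / √(3552.15 × 209.44) = -607.76 / 862.5325 ≈ -0.705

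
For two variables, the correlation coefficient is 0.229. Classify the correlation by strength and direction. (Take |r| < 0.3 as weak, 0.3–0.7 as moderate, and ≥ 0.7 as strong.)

weak positive

r = 0.229 > 0 so the relationship is positive.
|r| = 0.229, which falls in the weak range.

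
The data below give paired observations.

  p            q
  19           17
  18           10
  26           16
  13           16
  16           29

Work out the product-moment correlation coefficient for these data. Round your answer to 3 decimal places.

n = 5, Σp = 92, Σq = 88, Σp² = 1786, Σq² = 1742, Σpq = 1591
nΣpq − ΣpΣq = 7955 − 8096 = -141
nΣp² − (Σp)² = 8930 − 8464 = 466; nΣq² − (Σq)² = 8710 − 7744 = 966
r = -141 / √(466 × 966) = -141 / 670.9367 ≈ -0.210

-0.210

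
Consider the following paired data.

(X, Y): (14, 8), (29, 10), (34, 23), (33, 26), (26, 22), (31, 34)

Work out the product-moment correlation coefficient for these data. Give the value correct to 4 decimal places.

n = 6, ΣX = 167, ΣY = 123, ΣX² = 4919, ΣY² = 3009, ΣXY = 3668
nΣXY − ΣXΣY = 22008 − 20541 = 1467
nΣX² − (ΣX)² = 29514 − 27889 = 1625; nΣY² − (ΣY)² = 18054 − 15129 = 2925
r = 1467 / √(1625 × 2925) = 1467 / 2180.1663 ≈ 0.6729

0.6729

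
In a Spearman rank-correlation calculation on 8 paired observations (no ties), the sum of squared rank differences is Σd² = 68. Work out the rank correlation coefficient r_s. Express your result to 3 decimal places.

ρ = 1 − 6Σd² / [n(n²−1)] = 1 − 6×68 / (8×63)
  = 1 − 408/504 = 1 − 0.8095 ≈ 0.190

0.190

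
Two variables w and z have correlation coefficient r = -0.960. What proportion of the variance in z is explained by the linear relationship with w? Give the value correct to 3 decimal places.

r² = (-0.960)² = 0.922

0.922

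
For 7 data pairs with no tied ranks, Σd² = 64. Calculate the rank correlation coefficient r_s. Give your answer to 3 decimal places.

ρ = 1 − 6Σd² / [n(n²−1)] = 1 − 6×64 / (7×48)
  = 1 − 384/336 = 1 − 1.1429 ≈ -0.143

-0.143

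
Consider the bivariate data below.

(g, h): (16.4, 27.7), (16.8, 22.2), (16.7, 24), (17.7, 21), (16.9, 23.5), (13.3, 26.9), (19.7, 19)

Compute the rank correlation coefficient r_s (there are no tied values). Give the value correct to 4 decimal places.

Rank g: 2, 4, 3, 6, 5, 1, 7
Rank h: 7, 3, 5, 2, 4, 6, 1
d = rank(g) − rank(h): -5, 1, -2, 4, 1, -5, 6; Σd² = 108
ρ = 1 − 6Σd² / [n(n²−1)] = 1 − 6×108 / (7×48) = 1 − 648/336 ≈ -0.9286

-0.9286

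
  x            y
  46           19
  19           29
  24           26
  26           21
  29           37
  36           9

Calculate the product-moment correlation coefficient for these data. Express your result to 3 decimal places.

-0.517

n = 6, Σx = 180, Σy = 141, Σx² = 5866, Σy² = 3769, Σxy = 3992
nΣxy − ΣxΣy = 23952 − 25380 = -1428
nΣx² − (Σx)² = 35196 − 32400 = 2796; nΣy² − (Σy)² = 22614 − 19881 = 2733
r = -1428 / √(2796 × 2733) = -1428 / 2764.3205 ≈ -0.517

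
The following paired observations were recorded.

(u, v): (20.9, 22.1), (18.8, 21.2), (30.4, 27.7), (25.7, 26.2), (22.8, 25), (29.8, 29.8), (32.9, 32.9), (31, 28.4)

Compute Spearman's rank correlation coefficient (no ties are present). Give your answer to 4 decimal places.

Rank u: 2, 1, 6, 4, 3, 5, 8, 7
Rank v: 2, 1, 5, 4, 3, 7, 8, 6
d = rank(u) − rank(v): 0, 0, 1, 0, 0, -2, 0, 1; Σd² = 6
ρ = 1 − 6Σd² / [n(n²−1)] = 1 − 6×6 / (8×63) = 1 − 36/504 ≈ 0.9286

0.9286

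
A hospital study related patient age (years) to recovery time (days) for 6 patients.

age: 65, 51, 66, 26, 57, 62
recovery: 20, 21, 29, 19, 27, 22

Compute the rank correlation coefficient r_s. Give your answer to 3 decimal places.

Rank age: 5, 2, 6, 1, 3, 4
Rank recovery: 2, 3, 6, 1, 5, 4
d = rank(age) − rank(recovery): 3, -1, 0, 0, -2, 0; Σd² = 14
ρ = 1 − 6Σd² / [n(n²−1)] = 1 − 6×14 / (6×35) = 1 − 84/210 ≈ 0.600

0.600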